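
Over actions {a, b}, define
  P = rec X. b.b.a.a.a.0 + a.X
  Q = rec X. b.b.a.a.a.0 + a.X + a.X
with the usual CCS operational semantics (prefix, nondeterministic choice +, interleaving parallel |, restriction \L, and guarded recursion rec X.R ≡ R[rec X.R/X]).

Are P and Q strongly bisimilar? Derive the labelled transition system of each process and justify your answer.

YES

P's transition system — 6 states:
  m0 = rec X. b.b.a.a.a.0 + a.X has moves —a→ m0, —b→ m1
  m1 = b.a.a.a.0 has moves —b→ m2
  m2 = a.a.a.0 has moves —a→ m3
  m3 = a.a.0 has moves —a→ m4
  m4 = a.0 has moves —a→ m5
  m5 = 0 has moves ∅
Q's transition system — 6 states:
  n0 = rec X. b.b.a.a.a.0 + a.X + a.X has moves —a→ n0, —b→ n1
  n1 = b.a.a.a.0 has moves —b→ n2
  n2 = a.a.a.0 has moves —a→ n3
  n3 = a.a.0 has moves —a→ n4
  n4 = a.0 has moves —a→ n5
  n5 = 0 has moves ∅
Coarsest stable partition (strong bisimilarity classes):
  B0 = {m0, n0}
  B1 = {m1, n1}
  B2 = {m2, n2}
  B3 = {m3, n3}
  B4 = {m4, n4}
  B5 = {m5, n5}
m0 ∈ B0, n0 ∈ B0 → same block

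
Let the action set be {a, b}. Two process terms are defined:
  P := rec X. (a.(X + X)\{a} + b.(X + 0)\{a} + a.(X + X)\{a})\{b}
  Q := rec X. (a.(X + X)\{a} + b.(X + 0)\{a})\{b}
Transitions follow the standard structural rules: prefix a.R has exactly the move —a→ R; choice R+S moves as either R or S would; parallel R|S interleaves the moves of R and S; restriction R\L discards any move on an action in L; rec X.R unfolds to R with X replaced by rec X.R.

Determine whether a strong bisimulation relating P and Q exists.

YES

LTS(P): 2 reachable states
  u0 = rec X. (a.(X + X)\{a} + b.(X + 0)\{a} + a.(X + X)\{a})\{b} :: —a→ u1
  u1 = ((rec X. (a.(X + X)\{a} + b.(X + 0)\{a} + a.(X + X)\{a})\{b}) + (rec X. (a.(X + X)\{a} + b.(X + 0)\{a} + a.(X + X)\{a})\{b}))\{a}\{b} :: ·
LTS(Q): 2 reachable states
  v0 = rec X. (a.(X + X)\{a} + b.(X + 0)\{a})\{b} :: —a→ v1
  v1 = ((rec X. (a.(X + X)\{a} + b.(X + 0)\{a})\{b}) + (rec X. (a.(X + X)\{a} + b.(X + 0)\{a})\{b}))\{a}\{b} :: ·
Coarsest stable partition (strong bisimilarity classes):
  B0 = {u0, v0}
  B1 = {u1, v1}
u0 ∈ B0, v0 ∈ B0 → same block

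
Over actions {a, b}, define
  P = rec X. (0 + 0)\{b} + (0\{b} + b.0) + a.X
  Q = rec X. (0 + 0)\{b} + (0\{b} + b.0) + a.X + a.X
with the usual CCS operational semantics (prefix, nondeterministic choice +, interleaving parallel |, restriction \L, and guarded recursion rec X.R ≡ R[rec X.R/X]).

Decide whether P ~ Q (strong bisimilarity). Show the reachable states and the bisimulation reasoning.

P ~ Q

Reachable graph of P (2 states):
  p0 = rec X. (0 + 0)\{b} + (0\{b} + b.0) + a.X :: --a--▸ p0, --b--▸ p1
  p1 = 0 :: ∅
Reachable graph of Q (2 states):
  q0 = rec X. (0 + 0)\{b} + (0\{b} + b.0) + a.X + a.X :: --a--▸ q0, --b--▸ q1
  q1 = 0 :: ∅
Coarsest stable partition (strong bisimilarity classes):
  B0 = {p0, q0}
  B1 = {p1, q1}
p0 ∈ B0, q0 ∈ B0 → same block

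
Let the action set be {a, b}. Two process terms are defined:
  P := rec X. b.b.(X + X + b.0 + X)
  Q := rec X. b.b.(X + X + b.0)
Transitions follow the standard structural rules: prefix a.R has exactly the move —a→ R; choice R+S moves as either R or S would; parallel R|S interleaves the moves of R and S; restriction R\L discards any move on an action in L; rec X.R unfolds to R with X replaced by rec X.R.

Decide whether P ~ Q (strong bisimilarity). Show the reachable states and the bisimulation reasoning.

P's transition system — 4 states:
  p0 = rec X. b.b.(X + X + b.0 + X) ⊢ =b=> p1
  p1 = b.((rec X. b.b.(X + X + b.0 + X)) + (rec X. b.b.(X + X + b.0 + X)) + b.0 + (rec X. b.b.(X + X + b.0 + X))) ⊢ =b=> p2
  p2 = (rec X. b.b.(X + X + b.0 + X)) + (rec X. b.b.(X + X + b.0 + X)) + b.0 + (rec X. b.b.(X + X + b.0 + X)) ⊢ =b=> p1, =b=> p3
  p3 = 0 ⊢ stopped
Q's transition system — 4 states:
  q0 = rec X. b.b.(X + X + b.0) ⊢ =b=> q1
  q1 = b.((rec X. b.b.(X + X + b.0)) + (rec X. b.b.(X + X + b.0)) + b.0) ⊢ =b=> q2
  q2 = (rec X. b.b.(X + X + b.0)) + (rec X. b.b.(X + X + b.0)) + b.0 ⊢ =b=> q1, =b=> q3
  q3 = 0 ⊢ stopped
Partition-refinement fixed point:
  B0 = {p0, q0}
  B1 = {p1, q1}
  B2 = {p2, q2}
  B3 = {p3, q3}
p0 ∈ B0, q0 ∈ B0 → same block

P ~ Q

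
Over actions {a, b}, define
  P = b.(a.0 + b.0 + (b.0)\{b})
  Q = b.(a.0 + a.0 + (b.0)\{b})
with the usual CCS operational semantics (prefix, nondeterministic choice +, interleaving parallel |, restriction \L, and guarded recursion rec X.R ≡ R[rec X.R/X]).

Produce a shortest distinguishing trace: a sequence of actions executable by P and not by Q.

Reachable graph of P (3 states):
  u0 = b.(a.0 + b.0 + (b.0)\{b}) :: --b--▸ u1
  u1 = a.0 + b.0 + (b.0)\{b} :: --a--▸ u2, --b--▸ u2
  u2 = 0 :: (no moves)
Reachable graph of Q (3 states):
  v0 = b.(a.0 + a.0 + (b.0)\{b}) :: --b--▸ v1
  v1 = a.0 + a.0 + (b.0)\{b} :: --a--▸ v2
  v2 = 0 :: (no moves)
Trace ⟨bb⟩ through P, begin at {u0}:
  [1] b ⇒ {u1}
  [2] b ⇒ {u2}
  P completes σ.
Trace ⟨bb⟩ through Q, begin at {v0}:
  [1] b ⇒ {v1}
  [2] b ⇒ no successor for Q

bb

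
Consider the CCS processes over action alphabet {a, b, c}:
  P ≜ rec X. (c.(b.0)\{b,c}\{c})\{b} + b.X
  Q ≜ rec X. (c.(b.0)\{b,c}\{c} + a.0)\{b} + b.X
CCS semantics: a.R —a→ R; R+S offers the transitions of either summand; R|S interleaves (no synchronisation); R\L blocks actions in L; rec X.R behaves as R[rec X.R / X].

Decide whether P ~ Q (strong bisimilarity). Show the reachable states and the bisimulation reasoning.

Reachable graph of P (2 states):
  u0 = rec X. (c.(b.0)\{b,c}\{c})\{b} + b.X ⊢ -b-> u0, -c-> u1
  u1 = (b.0)\{b,c}\{c}\{b} ⊢ (no moves)
Reachable graph of Q (3 states):
  v0 = rec X. (c.(b.0)\{b,c}\{c} + a.0)\{b} + b.X ⊢ -a-> v1, -b-> v0, -c-> v2
  v1 = 0\{b} ⊢ (no moves)
  v2 = (b.0)\{b,c}\{c}\{b} ⊢ (no moves)
Coarsest stable partition (strong bisimilarity classes):
  B0 = {u0}
  B1 = {u1, v1, v2}
  B2 = {v0}
u0 ∈ B0, v0 ∈ B2 → different blocks

P ≁ Q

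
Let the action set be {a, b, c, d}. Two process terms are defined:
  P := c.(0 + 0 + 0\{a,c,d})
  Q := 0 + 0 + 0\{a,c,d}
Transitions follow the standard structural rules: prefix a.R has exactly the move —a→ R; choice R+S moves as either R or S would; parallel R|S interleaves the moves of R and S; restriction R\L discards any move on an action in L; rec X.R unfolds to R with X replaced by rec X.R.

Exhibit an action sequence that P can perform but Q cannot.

c

Reachable graph of P (2 states):
  m0 = c.(0 + 0 + 0\{a,c,d}) :: —c→ m1
  m1 = 0 + 0 + 0\{a,c,d} :: ·
Reachable graph of Q (1 states):
  n0 = 0 + 0 + 0\{a,c,d} :: ·
Trace ⟨c⟩ through P, begin at {m0}:
  step 1 (c): {m1}
  — P admits the full trace.
Trace ⟨c⟩ through Q, begin at {n0}:
  step 1 (c): ∅ (Q stuck)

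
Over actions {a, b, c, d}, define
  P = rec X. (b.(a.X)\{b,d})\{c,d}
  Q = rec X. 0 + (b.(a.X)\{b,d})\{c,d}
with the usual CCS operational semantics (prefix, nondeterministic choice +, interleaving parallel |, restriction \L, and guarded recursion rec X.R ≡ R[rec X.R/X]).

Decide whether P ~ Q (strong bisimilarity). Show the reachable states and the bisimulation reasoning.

bisimilar

P's transition system — 3 states:
  p0 = rec X. (b.(a.X)\{b,d})\{c,d} ⊢ —b→ p1
  p1 = (a.(rec X. (b.(a.X)\{b,d})\{c,d}))\{b,d}\{c,d} ⊢ —a→ p2
  p2 = (rec X. (b.(a.X)\{b,d})\{c,d})\{b,d}\{c,d} ⊢ (no moves)
Q's transition system — 3 states:
  q0 = rec X. 0 + (b.(a.X)\{b,d})\{c,d} ⊢ —b→ q1
  q1 = (a.(rec X. 0 + (b.(a.X)\{b,d})\{c,d}))\{b,d}\{c,d} ⊢ —a→ q2
  q2 = (rec X. 0 + (b.(a.X)\{b,d})\{c,d})\{b,d}\{c,d} ⊢ (no moves)
Partition-refinement fixed point:
  B0 = {p0, q0}
  B1 = {p1, q1}
  B2 = {p2, q2}
p0 ∈ B0, q0 ∈ B0 → same block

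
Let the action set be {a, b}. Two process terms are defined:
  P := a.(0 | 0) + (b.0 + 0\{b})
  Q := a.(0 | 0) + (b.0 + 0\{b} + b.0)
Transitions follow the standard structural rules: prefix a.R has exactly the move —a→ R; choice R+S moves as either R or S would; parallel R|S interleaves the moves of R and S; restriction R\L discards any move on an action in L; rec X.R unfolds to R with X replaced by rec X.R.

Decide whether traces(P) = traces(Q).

P's transition system — 3 states:
  m0 = a.(0 | 0) + (b.0 + 0\{b}) :: ··a··> m1, ··b··> m2
  m1 = 0 | 0 :: stopped
  m2 = 0 :: stopped
Q's transition system — 3 states:
  n0 = a.(0 | 0) + (b.0 + 0\{b} + b.0) :: ··a··> n1, ··b··> n2
  n1 = 0 | 0 :: stopped
  n2 = 0 :: stopped
Coarsest stable partition (strong bisimilarity classes):
  B0 = {m0, n0}
  B1 = {m1, m2, n1, n2}
m0 ∈ B0, n0 ∈ B0 → same block
Bisimilar ⇒ trace-equivalent.

traces(P) = traces(Q)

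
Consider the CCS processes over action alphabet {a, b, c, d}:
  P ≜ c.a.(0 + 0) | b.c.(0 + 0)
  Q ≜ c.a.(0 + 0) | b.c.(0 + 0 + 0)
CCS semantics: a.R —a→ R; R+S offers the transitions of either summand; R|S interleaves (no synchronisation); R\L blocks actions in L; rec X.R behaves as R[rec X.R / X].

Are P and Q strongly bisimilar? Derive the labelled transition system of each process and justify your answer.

Reachable graph of P (9 states):
  m0 = c.a.(0 + 0) | b.c.(0 + 0) ⊢ ··b··> m1, ··c··> m2
  m1 = c.a.(0 + 0) | c.(0 + 0) ⊢ ··c··> m3, ··c··> m4
  m2 = a.(0 + 0) | b.c.(0 + 0) ⊢ ··a··> m5, ··b··> m3
  m3 = a.(0 + 0) | c.(0 + 0) ⊢ ··a··> m6, ··c··> m7
  m4 = c.a.(0 + 0) | (0 + 0) ⊢ ··c··> m7
  m5 = (0 + 0) | b.c.(0 + 0) ⊢ ··b··> m6
  m6 = (0 + 0) | c.(0 + 0) ⊢ ··c··> m8
  m7 = a.(0 + 0) | (0 + 0) ⊢ ··a··> m8
  m8 = (0 + 0) | (0 + 0) ⊢ ∅
Reachable graph of Q (9 states):
  n0 = c.a.(0 + 0) | b.c.(0 + 0 + 0) ⊢ ··b··> n1, ··c··> n2
  n1 = c.a.(0 + 0) | c.(0 + 0 + 0) ⊢ ··c··> n3, ··c··> n4
  n2 = a.(0 + 0) | b.c.(0 + 0 + 0) ⊢ ··a··> n5, ··b··> n3
  n3 = a.(0 + 0) | c.(0 + 0 + 0) ⊢ ··a··> n6, ··c··> n7
  n4 = c.a.(0 + 0) | (0 + 0 + 0) ⊢ ··c··> n7
  n5 = (0 + 0) | b.c.(0 + 0 + 0) ⊢ ··b··> n6
  n6 = (0 + 0) | c.(0 + 0 + 0) ⊢ ··c··> n8
  n7 = a.(0 + 0) | (0 + 0 + 0) ⊢ ··a··> n8
  n8 = (0 + 0) | (0 + 0 + 0) ⊢ ∅
Partition-refinement fixed point:
  B0 = {m0, n0}
  B1 = {m1, n1}
  B2 = {m3, n3}
  B3 = {m6, n6}
  B4 = {m8, n8}
  B5 = {m7, n7}
  B6 = {m4, n4}
  B7 = {m2, n2}
  B8 = {m5, n5}
m0 ∈ B0, n0 ∈ B0 → same block

YES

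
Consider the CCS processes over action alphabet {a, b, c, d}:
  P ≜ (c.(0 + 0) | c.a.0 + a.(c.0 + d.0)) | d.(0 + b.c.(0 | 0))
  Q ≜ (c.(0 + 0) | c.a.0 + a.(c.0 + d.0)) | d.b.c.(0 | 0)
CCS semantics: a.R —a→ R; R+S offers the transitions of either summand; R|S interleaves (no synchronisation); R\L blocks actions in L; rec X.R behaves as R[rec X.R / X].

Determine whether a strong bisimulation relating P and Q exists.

bisimilar

Reachable graph of P (32 states):
  m0 = (c.(0 + 0) | c.a.0 + a.(c.0 + d.0)) | d.(0 + b.c.(0 | 0)) ⊢ --a--▸ m1, --c--▸ m2, --c--▸ m3, --d--▸ m4
  m1 = (c.0 + d.0) | d.(0 + b.c.(0 | 0)) ⊢ --c--▸ m5, --d--▸ m5, --d--▸ m6
  m2 = (0 + 0) | c.a.0 | d.(0 + b.c.(0 | 0)) ⊢ --c--▸ m7, --d--▸ m8
  m3 = c.(0 + 0) | a.0 | d.(0 + b.c.(0 | 0)) ⊢ --a--▸ m9, --c--▸ m7, --d--▸ m10
  m4 = (c.(0 + 0) | c.a.0 + a.(c.0 + d.0)) | (0 + b.c.(0 | 0)) ⊢ --a--▸ m6, --b--▸ m11, --c--▸ m10, --c--▸ m8
  m5 = 0 | d.(0 + b.c.(0 | 0)) ⊢ --d--▸ m12
  m6 = (c.0 + d.0) | (0 + b.c.(0 | 0)) ⊢ --b--▸ m13, --c--▸ m12, --d--▸ m12
  m7 = (0 + 0) | a.0 | d.(0 + b.c.(0 | 0)) ⊢ --a--▸ m14, --d--▸ m15
  m8 = (0 + 0) | c.a.0 | (0 + b.c.(0 | 0)) ⊢ --b--▸ m16, --c--▸ m15
  m9 = c.(0 + 0) | 0 | d.(0 + b.c.(0 | 0)) ⊢ --c--▸ m14, --d--▸ m17
  m10 = c.(0 + 0) | a.0 | (0 + b.c.(0 | 0)) ⊢ --a--▸ m17, --b--▸ m18, --c--▸ m15
  m11 = (c.(0 + 0) | c.a.0 + a.(c.0 + d.0)) | c.(0 | 0) ⊢ --a--▸ m13, --c--▸ m16, --c--▸ m18, --c--▸ m19
  m12 = 0 | (0 + b.c.(0 | 0)) ⊢ --b--▸ m20
  m13 = (c.0 + d.0) | c.(0 | 0) ⊢ --c--▸ m20, --c--▸ m21, --d--▸ m20
  m14 = (0 + 0) | 0 | d.(0 + b.c.(0 | 0)) ⊢ --d--▸ m22
  m15 = (0 + 0) | a.0 | (0 + b.c.(0 | 0)) ⊢ --a--▸ m22, --b--▸ m23
  m16 = (0 + 0) | c.a.0 | c.(0 | 0) ⊢ --c--▸ m23, --c--▸ m24
  m17 = c.(0 + 0) | 0 | (0 + b.c.(0 | 0)) ⊢ --b--▸ m25, --c--▸ m22
  m18 = c.(0 + 0) | a.0 | c.(0 | 0) ⊢ --a--▸ m25, --c--▸ m23, --c--▸ m26
  m19 = (c.(0 + 0) | c.a.0 + a.(c.0 + d.0)) | (0 | 0) ⊢ --a--▸ m21, --c--▸ m24, --c--▸ m26
  m20 = 0 | c.(0 | 0) ⊢ --c--▸ m27
  m21 = (c.0 + d.0) | (0 | 0) ⊢ --c--▸ m27, --d--▸ m27
  m22 = (0 + 0) | 0 | (0 + b.c.(0 | 0)) ⊢ --b--▸ m28
  m23 = (0 + 0) | a.0 | c.(0 | 0) ⊢ --a--▸ m28, --c--▸ m29
  m24 = (0 + 0) | c.a.0 | (0 | 0) ⊢ --c--▸ m29
  m25 = c.(0 + 0) | 0 | c.(0 | 0) ⊢ --c--▸ m28, --c--▸ m30
  m26 = c.(0 + 0) | a.0 | (0 | 0) ⊢ --a--▸ m30, --c--▸ m29
  m27 = 0 | (0 | 0) ⊢ (no moves)
  m28 = (0 + 0) | 0 | c.(0 | 0) ⊢ --c--▸ m31
  m29 = (0 + 0) | a.0 | (0 | 0) ⊢ --a--▸ m31
  m30 = c.(0 + 0) | 0 | (0 | 0) ⊢ --c--▸ m31
  m31 = (0 + 0) | 0 | (0 | 0) ⊢ (no moves)
Reachable graph of Q (32 states):
  n0 = (c.(0 + 0) | c.a.0 + a.(c.0 + d.0)) | d.b.c.(0 | 0) ⊢ --a--▸ n1, --c--▸ n2, --c--▸ n3, --d--▸ n4
  n1 = (c.0 + d.0) | d.b.c.(0 | 0) ⊢ --c--▸ n5, --d--▸ n5, --d--▸ n6
  n2 = (0 + 0) | c.a.0 | d.b.c.(0 | 0) ⊢ --c--▸ n7, --d--▸ n8
  n3 = c.(0 + 0) | a.0 | d.b.c.(0 | 0) ⊢ --a--▸ n9, --c--▸ n7, --d--▸ n10
  n4 = (c.(0 + 0) | c.a.0 + a.(c.0 + d.0)) | b.c.(0 | 0) ⊢ --a--▸ n6, --b--▸ n11, --c--▸ n10, --c--▸ n8
  n5 = 0 | d.b.c.(0 | 0) ⊢ --d--▸ n12
  n6 = (c.0 + d.0) | b.c.(0 | 0) ⊢ --b--▸ n13, --c--▸ n12, --d--▸ n12
  n7 = (0 + 0) | a.0 | d.b.c.(0 | 0) ⊢ --a--▸ n14, --d--▸ n15
  n8 = (0 + 0) | c.a.0 | b.c.(0 | 0) ⊢ --b--▸ n16, --c--▸ n15
  n9 = c.(0 + 0) | 0 | d.b.c.(0 | 0) ⊢ --c--▸ n14, --d--▸ n17
  n10 = c.(0 + 0) | a.0 | b.c.(0 | 0) ⊢ --a--▸ n17, --b--▸ n18, --c--▸ n15
  n11 = (c.(0 + 0) | c.a.0 + a.(c.0 + d.0)) | c.(0 | 0) ⊢ --a--▸ n13, --c--▸ n16, --c--▸ n18, --c--▸ n19
  n12 = 0 | b.c.(0 | 0) ⊢ --b--▸ n20
  n13 = (c.0 + d.0) | c.(0 | 0) ⊢ --c--▸ n20, --c--▸ n21, --d--▸ n20
  n14 = (0 + 0) | 0 | d.b.c.(0 | 0) ⊢ --d--▸ n22
  n15 = (0 + 0) | a.0 | b.c.(0 | 0) ⊢ --a--▸ n22, --b--▸ n23
  n16 = (0 + 0) | c.a.0 | c.(0 | 0) ⊢ --c--▸ n23, --c--▸ n24
  n17 = c.(0 + 0) | 0 | b.c.(0 | 0) ⊢ --b--▸ n25, --c--▸ n22
  n18 = c.(0 + 0) | a.0 | c.(0 | 0) ⊢ --a--▸ n25, --c--▸ n23, --c--▸ n26
  n19 = (c.(0 + 0) | c.a.0 + a.(c.0 + d.0)) | (0 | 0) ⊢ --a--▸ n21, --c--▸ n24, --c--▸ n26
  n20 = 0 | c.(0 | 0) ⊢ --c--▸ n27
  n21 = (c.0 + d.0) | (0 | 0) ⊢ --c--▸ n27, --d--▸ n27
  n22 = (0 + 0) | 0 | b.c.(0 | 0) ⊢ --b--▸ n28
  n23 = (0 + 0) | a.0 | c.(0 | 0) ⊢ --a--▸ n28, --c--▸ n29
  n24 = (0 + 0) | c.a.0 | (0 | 0) ⊢ --c--▸ n29
  n25 = c.(0 + 0) | 0 | c.(0 | 0) ⊢ --c--▸ n28, --c--▸ n30
  n26 = c.(0 + 0) | a.0 | (0 | 0) ⊢ --a--▸ n30, --c--▸ n29
  n27 = 0 | (0 | 0) ⊢ (no moves)
  n28 = (0 + 0) | 0 | c.(0 | 0) ⊢ --c--▸ n31
  n29 = (0 + 0) | a.0 | (0 | 0) ⊢ --a--▸ n31
  n30 = c.(0 + 0) | 0 | (0 | 0) ⊢ --c--▸ n31
  n31 = (0 + 0) | 0 | (0 | 0) ⊢ (no moves)
Partition-refinement fixed point:
  B0 = {m0, n0}
  B1 = {m1, n1}
  B2 = {m14, m5, n14, n5}
  B3 = {m12, m22, n12, n22}
  B4 = {m20, m28, m30, n20, n28, n30}
  B5 = {m27, m31, n27, n31}
  B6 = {m6, n6}
  B7 = {m13, n13}
  B8 = {m21, n21}
  B9 = {m2, n2}
  B10 = {m7, n7}
  B11 = {m15, n15}
  B12 = {m23, m26, n23, n26}
  B13 = {m29, n29}
  B14 = {m8, n8}
  B15 = {m16, n16}
  B16 = {m24, n24}
  B17 = {m4, n4}
  B18 = {m11, n11}
  B19 = {m18, n18}
  B20 = {m25, n25}
  B21 = {m19, n19}
  B22 = {m10, n10}
  B23 = {m17, n17}
  B24 = {m3, n3}
  B25 = {m9, n9}
m0 ∈ B0, n0 ∈ B0 → same block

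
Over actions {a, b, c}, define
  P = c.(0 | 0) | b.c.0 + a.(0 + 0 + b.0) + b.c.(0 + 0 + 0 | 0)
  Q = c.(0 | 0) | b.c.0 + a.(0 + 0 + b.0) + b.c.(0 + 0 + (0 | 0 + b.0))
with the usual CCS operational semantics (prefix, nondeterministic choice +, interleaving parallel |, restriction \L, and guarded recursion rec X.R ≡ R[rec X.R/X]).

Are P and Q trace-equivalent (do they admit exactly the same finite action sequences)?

LTS(P): 10 reachable states
  u0 = c.(0 | 0) | b.c.0 + a.(0 + 0 + b.0) + b.c.(0 + 0 + 0 | 0) has moves —a→ u1, —b→ u2, —b→ u3, —c→ u4
  u1 = 0 + 0 + b.0 has moves —b→ u5
  u2 = c.(0 + 0 + 0 | 0) has moves —c→ u6
  u3 = c.(0 | 0) | c.0 has moves —c→ u7, —c→ u8
  u4 = 0 | 0 | b.c.0 has moves —b→ u7
  u5 = 0 has moves ∅
  u6 = 0 + 0 + 0 | 0 has moves ∅
  u7 = 0 | 0 | c.0 has moves —c→ u9
  u8 = c.(0 | 0) | 0 has moves —c→ u9
  u9 = 0 | 0 | 0 has moves ∅
LTS(Q): 10 reachable states
  v0 = c.(0 | 0) | b.c.0 + a.(0 + 0 + b.0) + b.c.(0 + 0 + (0 | 0 + b.0)) has moves —a→ v1, —b→ v2, —b→ v3, —c→ v4
  v1 = 0 + 0 + b.0 has moves —b→ v5
  v2 = c.(0 + 0 + (0 | 0 + b.0)) has moves —c→ v6
  v3 = c.(0 | 0) | c.0 has moves —c→ v7, —c→ v8
  v4 = 0 | 0 | b.c.0 has moves —b→ v7
  v5 = 0 has moves ∅
  v6 = 0 + 0 + (0 | 0 + b.0) has moves —b→ v5
  v7 = 0 | 0 | c.0 has moves —c→ v9
  v8 = c.(0 | 0) | 0 has moves —c→ v9
  v9 = 0 | 0 | 0 has moves ∅
Executing bcb from Q (initial set {v0}):
  after b @ step 1: {v2, v3}
  after c @ step 2: {v6, v7, v8}
  after b @ step 3: {v5}
  Q completes σ.
Executing bcb from P (initial set {u0}):
  after b @ step 1: {u2, u3}
  after c @ step 2: {u6, u7, u8}
  after b @ step 3: ∅  — P cannot continue

trace-distinct — witness ⟨bcb⟩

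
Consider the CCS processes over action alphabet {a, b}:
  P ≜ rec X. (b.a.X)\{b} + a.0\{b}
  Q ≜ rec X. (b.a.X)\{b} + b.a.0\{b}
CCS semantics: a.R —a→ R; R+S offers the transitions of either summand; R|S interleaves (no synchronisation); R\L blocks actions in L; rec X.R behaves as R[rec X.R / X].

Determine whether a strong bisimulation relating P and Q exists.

LTS(P): 2 reachable states
  u0 = rec X. (b.a.X)\{b} + a.0\{b} has moves ··a··> u1
  u1 = 0\{b} has moves deadlocked
LTS(Q): 3 reachable states
  v0 = rec X. (b.a.X)\{b} + b.a.0\{b} has moves ··b··> v1
  v1 = a.0\{b} has moves ··a··> v2
  v2 = 0\{b} has moves deadlocked
Coarsest stable partition (strong bisimilarity classes):
  B0 = {u0, v1}
  B1 = {u1, v2}
  B2 = {v0}
u0 ∈ B0, v0 ∈ B2 → different blocks

P ≁ Q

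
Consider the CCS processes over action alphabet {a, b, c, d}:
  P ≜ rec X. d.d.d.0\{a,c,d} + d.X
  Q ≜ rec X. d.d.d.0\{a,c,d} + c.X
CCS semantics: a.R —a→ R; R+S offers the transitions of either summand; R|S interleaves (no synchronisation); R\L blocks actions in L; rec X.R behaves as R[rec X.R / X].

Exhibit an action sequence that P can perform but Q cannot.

P's transition system — 4 states:
  u0 = rec X. d.d.d.0\{a,c,d} + d.X :: =d=> u0, =d=> u1
  u1 = d.d.0\{a,c,d} :: =d=> u2
  u2 = d.0\{a,c,d} :: =d=> u3
  u3 = 0\{a,c,d} :: ·
Q's transition system — 4 states:
  v0 = rec X. d.d.d.0\{a,c,d} + c.X :: =c=> v0, =d=> v1
  v1 = d.d.0\{a,c,d} :: =d=> v2
  v2 = d.0\{a,c,d} :: =d=> v3
  v3 = 0\{a,c,d} :: ·
Run σ = ⟨dddd⟩ on P: start {u0}
  step 1 (d): {u0, u1}
  step 2 (d): {u0, u1, u2}
  step 3 (d): {u0, u1, u2, u3}
  step 4 (d): {u0, u1, u2, u3}
  P completes σ.
Run σ = ⟨dddd⟩ on Q: start {v0}
  step 1 (d): {v1}
  step 2 (d): {v2}
  step 3 (d): {v3}
  step 4 (d): ∅ (Q stuck)

dddd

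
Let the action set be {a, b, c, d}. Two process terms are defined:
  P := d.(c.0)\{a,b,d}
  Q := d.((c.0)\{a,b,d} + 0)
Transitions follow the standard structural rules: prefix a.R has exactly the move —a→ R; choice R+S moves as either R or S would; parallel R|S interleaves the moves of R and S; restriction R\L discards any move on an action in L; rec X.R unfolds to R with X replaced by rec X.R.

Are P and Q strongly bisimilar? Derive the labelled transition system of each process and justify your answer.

LTS(P): 3 reachable states
  p0 = d.(c.0)\{a,b,d} ⊢ ··d··> p1
  p1 = (c.0)\{a,b,d} ⊢ ··c··> p2
  p2 = 0\{a,b,d} ⊢ ·
LTS(Q): 3 reachable states
  q0 = d.((c.0)\{a,b,d} + 0) ⊢ ··d··> q1
  q1 = (c.0)\{a,b,d} + 0 ⊢ ··c··> q2
  q2 = 0\{a,b,d} ⊢ ·
Partition-refinement fixed point:
  B0 = {p0, q0}
  B1 = {p1, q1}
  B2 = {p2, q2}
p0 ∈ B0, q0 ∈ B0 → same block

YES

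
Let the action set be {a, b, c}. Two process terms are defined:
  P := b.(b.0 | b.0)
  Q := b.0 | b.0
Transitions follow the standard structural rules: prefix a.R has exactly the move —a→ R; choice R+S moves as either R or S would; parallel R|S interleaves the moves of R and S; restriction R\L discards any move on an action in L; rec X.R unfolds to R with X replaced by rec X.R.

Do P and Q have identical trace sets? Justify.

traces(P) ≠ traces(Q) — witness ⟨bbb⟩

P's transition system — 5 states:
  s0 = b.(b.0 | b.0) | ··b··> s1
  s1 = b.0 | b.0 | ··b··> s2, ··b··> s3
  s2 = 0 | b.0 | ··b··> s4
  s3 = b.0 | 0 | ··b··> s4
  s4 = 0 | 0 | (no moves)
Q's transition system — 4 states:
  t0 = b.0 | b.0 | ··b··> t1, ··b··> t2
  t1 = 0 | b.0 | ··b··> t3
  t2 = b.0 | 0 | ··b··> t3
  t3 = 0 | 0 | (no moves)
Trace ⟨bbb⟩ through P, begin at {s0}:
  after b @ step 1: {s1}
  after b @ step 2: {s2, s3}
  after b @ step 3: {s4}
  ✓ P
Trace ⟨bbb⟩ through Q, begin at {t0}:
  after b @ step 1: {t1, t2}
  after b @ step 2: {t3}
  after b @ step 3: ∅ (Q stuck)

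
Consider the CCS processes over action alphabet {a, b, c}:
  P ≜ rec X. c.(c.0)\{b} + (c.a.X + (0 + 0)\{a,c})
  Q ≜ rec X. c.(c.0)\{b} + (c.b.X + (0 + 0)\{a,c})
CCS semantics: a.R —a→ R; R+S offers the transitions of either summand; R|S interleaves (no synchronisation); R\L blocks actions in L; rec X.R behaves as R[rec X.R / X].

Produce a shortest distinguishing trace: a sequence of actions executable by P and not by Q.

P's transition system — 4 states:
  p0 = rec X. c.(c.0)\{b} + (c.a.X + (0 + 0)\{a,c}) → --c--▸ p1, --c--▸ p2
  p1 = (c.0)\{b} → --c--▸ p3
  p2 = a.(rec X. c.(c.0)\{b} + (c.a.X + (0 + 0)\{a,c})) → --a--▸ p0
  p3 = 0\{b} → ·
Q's transition system — 4 states:
  q0 = rec X. c.(c.0)\{b} + (c.b.X + (0 + 0)\{a,c}) → --c--▸ q1, --c--▸ q2
  q1 = (c.0)\{b} → --c--▸ q3
  q2 = b.(rec X. c.(c.0)\{b} + (c.b.X + (0 + 0)\{a,c})) → --b--▸ q0
  q3 = 0\{b} → ·
Executing ca from P (initial set {p0}):
  [1] c ⇒ {p1, p2}
  [2] a ⇒ {p0}
  ✓ P
Executing ca from Q (initial set {q0}):
  [1] c ⇒ {q1, q2}
  [2] a ⇒ ∅ (Q stuck)

ca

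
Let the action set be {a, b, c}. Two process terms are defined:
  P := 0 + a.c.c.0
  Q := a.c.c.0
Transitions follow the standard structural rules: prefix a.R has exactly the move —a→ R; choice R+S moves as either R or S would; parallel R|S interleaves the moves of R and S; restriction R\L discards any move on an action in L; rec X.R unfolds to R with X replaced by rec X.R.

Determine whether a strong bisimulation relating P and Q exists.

bisimilar

Reachable graph of P (4 states):
  m0 = 0 + a.c.c.0 :: --a--▸ m1
  m1 = c.c.0 :: --c--▸ m2
  m2 = c.0 :: --c--▸ m3
  m3 = 0 :: ·
Reachable graph of Q (4 states):
  n0 = a.c.c.0 :: --a--▸ n1
  n1 = c.c.0 :: --c--▸ n2
  n2 = c.0 :: --c--▸ n3
  n3 = 0 :: ·
Bisimilarity quotient blocks:
  B0 = {m0, n0}
  B1 = {m1, n1}
  B2 = {m2, n2}
  B3 = {m3, n3}
m0 ∈ B0, n0 ∈ B0 → same block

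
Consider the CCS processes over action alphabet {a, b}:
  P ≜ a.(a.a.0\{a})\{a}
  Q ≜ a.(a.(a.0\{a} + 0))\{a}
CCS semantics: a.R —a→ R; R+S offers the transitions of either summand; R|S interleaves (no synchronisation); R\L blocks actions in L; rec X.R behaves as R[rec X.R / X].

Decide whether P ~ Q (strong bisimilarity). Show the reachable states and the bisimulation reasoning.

P's transition system — 2 states:
  u0 = a.(a.a.0\{a})\{a} has moves —a→ u1
  u1 = (a.a.0\{a})\{a} has moves deadlocked
Q's transition system — 2 states:
  v0 = a.(a.(a.0\{a} + 0))\{a} has moves —a→ v1
  v1 = (a.(a.0\{a} + 0))\{a} has moves deadlocked
Bisimilarity quotient blocks:
  B0 = {u0, v0}
  B1 = {u1, v1}
u0 ∈ B0, v0 ∈ B0 → same block

P ~ Q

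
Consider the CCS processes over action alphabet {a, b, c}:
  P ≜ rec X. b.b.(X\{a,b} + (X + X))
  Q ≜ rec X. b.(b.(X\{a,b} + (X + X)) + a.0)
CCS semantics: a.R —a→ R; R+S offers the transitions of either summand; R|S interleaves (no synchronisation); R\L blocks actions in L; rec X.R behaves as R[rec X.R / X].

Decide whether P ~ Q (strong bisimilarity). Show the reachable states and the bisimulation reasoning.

Reachable graph of P (3 states):
  s0 = rec X. b.b.(X\{a,b} + (X + X)) → -b-> s1
  s1 = b.((rec X. b.b.(X\{a,b} + (X + X)))\{a,b} + ((rec X. b.b.(X\{a,b} + (X + X))) + (rec X. b.b.(X\{a,b} + (X + X))))) → -b-> s2
  s2 = (rec X. b.b.(X\{a,b} + (X + X)))\{a,b} + ((rec X. b.b.(X\{a,b} + (X + X))) + (rec X. b.b.(X\{a,b} + (X + X)))) → -b-> s1
Reachable graph of Q (4 states):
  t0 = rec X. b.(b.(X\{a,b} + (X + X)) + a.0) → -b-> t1
  t1 = b.((rec X. b.(b.(X\{a,b} + (X + X)) + a.0))\{a,b} + ((rec X. b.(b.(X\{a,b} + (X + X)) + a.0)) + (rec X. b.(b.(X\{a,b} + (X + X)) + a.0)))) + a.0 → -a-> t2, -b-> t3
  t2 = 0 → stopped
  t3 = (rec X. b.(b.(X\{a,b} + (X + X)) + a.0))\{a,b} + ((rec X. b.(b.(X\{a,b} + (X + X)) + a.0)) + (rec X. b.(b.(X\{a,b} + (X + X)) + a.0))) → -b-> t1
Coarsest stable partition (strong bisimilarity classes):
  B0 = {s0, s1, s2}
  B1 = {t0, t3}
  B2 = {t1}
  B3 = {t2}
s0 ∈ B0, t0 ∈ B1 → different blocks

P ≁ Q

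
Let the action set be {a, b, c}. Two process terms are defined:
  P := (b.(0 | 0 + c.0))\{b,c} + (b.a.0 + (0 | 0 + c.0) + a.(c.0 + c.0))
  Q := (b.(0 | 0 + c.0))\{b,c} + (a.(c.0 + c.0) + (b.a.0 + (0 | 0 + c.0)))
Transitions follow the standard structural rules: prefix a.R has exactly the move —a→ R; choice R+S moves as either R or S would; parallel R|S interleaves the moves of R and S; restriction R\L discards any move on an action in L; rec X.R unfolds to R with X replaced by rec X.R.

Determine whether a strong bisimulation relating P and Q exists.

P's transition system — 4 states:
  u0 = (b.(0 | 0 + c.0))\{b,c} + (b.a.0 + (0 | 0 + c.0) + a.(c.0 + c.0)) ⊢ ··a··> u1, ··b··> u2, ··c··> u3
  u1 = c.0 + c.0 ⊢ ··c··> u3
  u2 = a.0 ⊢ ··a··> u3
  u3 = 0 ⊢ ·
Q's transition system — 4 states:
  v0 = (b.(0 | 0 + c.0))\{b,c} + (a.(c.0 + c.0) + (b.a.0 + (0 | 0 + c.0))) ⊢ ··a··> v1, ··b··> v2, ··c··> v3
  v1 = c.0 + c.0 ⊢ ··c··> v3
  v2 = a.0 ⊢ ··a··> v3
  v3 = 0 ⊢ ·
Coarsest stable partition (strong bisimilarity classes):
  B0 = {u0, v0}
  B1 = {u2, v2}
  B2 = {u3, v3}
  B3 = {u1, v1}
u0 ∈ B0, v0 ∈ B0 → same block

P ~ Q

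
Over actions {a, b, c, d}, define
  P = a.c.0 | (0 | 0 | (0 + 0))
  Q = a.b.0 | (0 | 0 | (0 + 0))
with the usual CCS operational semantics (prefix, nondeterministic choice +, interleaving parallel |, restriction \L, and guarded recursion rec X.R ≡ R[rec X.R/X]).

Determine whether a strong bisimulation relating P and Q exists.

not bisimilar

P's transition system — 3 states:
  u0 = a.c.0 | (0 | 0 | (0 + 0)) has moves =a=> u1
  u1 = c.0 | (0 | 0 | (0 + 0)) has moves =c=> u2
  u2 = 0 | (0 | 0 | (0 + 0)) has moves ·
Q's transition system — 3 states:
  v0 = a.b.0 | (0 | 0 | (0 + 0)) has moves =a=> v1
  v1 = b.0 | (0 | 0 | (0 + 0)) has moves =b=> v2
  v2 = 0 | (0 | 0 | (0 + 0)) has moves ·
Partition-refinement fixed point:
  B0 = {u0}
  B1 = {u1}
  B2 = {u2, v2}
  B3 = {v0}
  B4 = {v1}
u0 ∈ B0, v0 ∈ B3 → different blocks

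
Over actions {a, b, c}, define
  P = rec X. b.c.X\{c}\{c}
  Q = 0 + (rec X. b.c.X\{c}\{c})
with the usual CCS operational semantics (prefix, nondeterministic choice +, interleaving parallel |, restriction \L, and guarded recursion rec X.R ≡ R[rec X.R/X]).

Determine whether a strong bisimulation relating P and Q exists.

P's transition system — 4 states:
  s0 = rec X. b.c.X\{c}\{c} ⊢ -b-> s1
  s1 = c.(rec X. b.c.X\{c}\{c})\{c}\{c} ⊢ -c-> s2
  s2 = (rec X. b.c.X\{c}\{c})\{c}\{c} ⊢ -b-> s3
  s3 = (c.(rec X. b.c.X\{c}\{c})\{c}\{c})\{c}\{c} ⊢ stopped
Q's transition system — 4 states:
  t0 = 0 + (rec X. b.c.X\{c}\{c}) ⊢ -b-> t1
  t1 = c.(rec X. b.c.X\{c}\{c})\{c}\{c} ⊢ -c-> t2
  t2 = (rec X. b.c.X\{c}\{c})\{c}\{c} ⊢ -b-> t3
  t3 = (c.(rec X. b.c.X\{c}\{c})\{c}\{c})\{c}\{c} ⊢ stopped
Coarsest stable partition (strong bisimilarity classes):
  B0 = {s0, t0}
  B1 = {s1, t1}
  B2 = {s2, t2}
  B3 = {s3, t3}
s0 ∈ B0, t0 ∈ B0 → same block

P ~ Q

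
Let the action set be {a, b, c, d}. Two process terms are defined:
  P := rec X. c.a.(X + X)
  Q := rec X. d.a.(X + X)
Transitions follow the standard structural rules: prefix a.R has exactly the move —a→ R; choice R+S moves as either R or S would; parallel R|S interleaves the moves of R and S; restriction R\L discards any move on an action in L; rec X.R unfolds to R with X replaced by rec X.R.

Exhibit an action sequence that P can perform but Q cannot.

c

P's transition system — 3 states:
  p0 = rec X. c.a.(X + X) :: =c=> p1
  p1 = a.((rec X. c.a.(X + X)) + (rec X. c.a.(X + X))) :: =a=> p2
  p2 = (rec X. c.a.(X + X)) + (rec X. c.a.(X + X)) :: =c=> p1
Q's transition system — 3 states:
  q0 = rec X. d.a.(X + X) :: =d=> q1
  q1 = a.((rec X. d.a.(X + X)) + (rec X. d.a.(X + X))) :: =a=> q2
  q2 = (rec X. d.a.(X + X)) + (rec X. d.a.(X + X)) :: =d=> q1
Run σ = ⟨c⟩ on P: start {p0}
  step 1 (c): {p1}
  — P admits the full trace.
Run σ = ⟨c⟩ on Q: start {q0}
  step 1 (c): ∅  — Q cannot continue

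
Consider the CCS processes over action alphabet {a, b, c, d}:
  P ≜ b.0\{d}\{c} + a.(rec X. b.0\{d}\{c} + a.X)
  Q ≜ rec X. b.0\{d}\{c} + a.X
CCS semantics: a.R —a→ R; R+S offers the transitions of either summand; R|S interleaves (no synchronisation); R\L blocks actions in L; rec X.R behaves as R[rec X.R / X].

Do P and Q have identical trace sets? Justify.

Reachable graph of P (3 states):
  p0 = b.0\{d}\{c} + a.(rec X. b.0\{d}\{c} + a.X) → —a→ p1, —b→ p2
  p1 = rec X. b.0\{d}\{c} + a.X → —a→ p1, —b→ p2
  p2 = 0\{d}\{c} → stopped
Reachable graph of Q (2 states):
  q0 = rec X. b.0\{d}\{c} + a.X → —a→ q0, —b→ q1
  q1 = 0\{d}\{c} → stopped
Bisimilarity quotient blocks:
  B0 = {p0, p1, q0}
  B1 = {p2, q1}
p0 ∈ B0, q0 ∈ B0 → same block
Bisimilar ⇒ trace-equivalent.

traces(P) = traces(Q)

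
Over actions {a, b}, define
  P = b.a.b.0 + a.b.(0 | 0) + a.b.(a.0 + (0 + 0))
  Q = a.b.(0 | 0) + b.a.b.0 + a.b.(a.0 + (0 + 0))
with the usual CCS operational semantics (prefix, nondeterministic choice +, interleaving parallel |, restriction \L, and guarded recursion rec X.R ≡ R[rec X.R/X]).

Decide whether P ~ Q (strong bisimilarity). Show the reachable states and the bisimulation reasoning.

LTS(P): 8 reachable states
  m0 = b.a.b.0 + a.b.(0 | 0) + a.b.(a.0 + (0 + 0)) ⊢ =a=> m1, =a=> m2, =b=> m3
  m1 = b.(0 | 0) ⊢ =b=> m4
  m2 = b.(a.0 + (0 + 0)) ⊢ =b=> m5
  m3 = a.b.0 ⊢ =a=> m6
  m4 = 0 | 0 ⊢ ·
  m5 = a.0 + (0 + 0) ⊢ =a=> m7
  m6 = b.0 ⊢ =b=> m7
  m7 = 0 ⊢ ·
LTS(Q): 8 reachable states
  n0 = a.b.(0 | 0) + b.a.b.0 + a.b.(a.0 + (0 + 0)) ⊢ =a=> n1, =a=> n2, =b=> n3
  n1 = b.(0 | 0) ⊢ =b=> n4
  n2 = b.(a.0 + (0 + 0)) ⊢ =b=> n5
  n3 = a.b.0 ⊢ =a=> n6
  n4 = 0 | 0 ⊢ ·
  n5 = a.0 + (0 + 0) ⊢ =a=> n7
  n6 = b.0 ⊢ =b=> n7
  n7 = 0 ⊢ ·
Partition-refinement fixed point:
  B0 = {m0, n0}
  B1 = {m2, n2}
  B2 = {m5, n5}
  B3 = {m4, m7, n4, n7}
  B4 = {m1, m6, n1, n6}
  B5 = {m3, n3}
m0 ∈ B0, n0 ∈ B0 → same block

YES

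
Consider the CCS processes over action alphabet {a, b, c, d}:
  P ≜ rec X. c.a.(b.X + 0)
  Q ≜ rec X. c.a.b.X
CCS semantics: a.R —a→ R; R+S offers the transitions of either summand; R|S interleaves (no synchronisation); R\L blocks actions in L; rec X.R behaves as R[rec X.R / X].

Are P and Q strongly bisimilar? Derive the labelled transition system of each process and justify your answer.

P's transition system — 3 states:
  u0 = rec X. c.a.(b.X + 0) :: --c--▸ u1
  u1 = a.(b.(rec X. c.a.(b.X + 0)) + 0) :: --a--▸ u2
  u2 = b.(rec X. c.a.(b.X + 0)) + 0 :: --b--▸ u0
Q's transition system — 3 states:
  v0 = rec X. c.a.b.X :: --c--▸ v1
  v1 = a.b.(rec X. c.a.b.X) :: --a--▸ v2
  v2 = b.(rec X. c.a.b.X) :: --b--▸ v0
Bisimilarity quotient blocks:
  B0 = {u0, v0}
  B1 = {u1, v1}
  B2 = {u2, v2}
u0 ∈ B0, v0 ∈ B0 → same block

YES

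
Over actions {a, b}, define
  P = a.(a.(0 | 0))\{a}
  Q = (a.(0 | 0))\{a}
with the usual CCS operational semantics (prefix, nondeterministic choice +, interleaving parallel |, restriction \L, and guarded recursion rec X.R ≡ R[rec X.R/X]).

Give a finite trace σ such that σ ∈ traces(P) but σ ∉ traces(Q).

Reachable graph of P (2 states):
  s0 = a.(a.(0 | 0))\{a} → ··a··> s1
  s1 = (a.(0 | 0))\{a} → stopped
Reachable graph of Q (1 states):
  t0 = (a.(0 | 0))\{a} → stopped
Trace ⟨a⟩ through P, begin at {s0}:
  [1] a ⇒ {s1}
  ✓ P
Trace ⟨a⟩ through Q, begin at {t0}:
  [1] a ⇒ ∅  — Q cannot continue

a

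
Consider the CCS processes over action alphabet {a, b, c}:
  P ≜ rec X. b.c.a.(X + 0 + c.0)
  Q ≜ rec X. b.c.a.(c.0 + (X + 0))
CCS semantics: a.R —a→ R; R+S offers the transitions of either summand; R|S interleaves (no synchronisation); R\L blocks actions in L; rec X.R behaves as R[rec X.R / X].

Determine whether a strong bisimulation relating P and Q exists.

Reachable graph of P (5 states):
  m0 = rec X. b.c.a.(X + 0 + c.0) | ··b··> m1
  m1 = c.a.((rec X. b.c.a.(X + 0 + c.0)) + 0 + c.0) | ··c··> m2
  m2 = a.((rec X. b.c.a.(X + 0 + c.0)) + 0 + c.0) | ··a··> m3
  m3 = (rec X. b.c.a.(X + 0 + c.0)) + 0 + c.0 | ··b··> m1, ··c··> m4
  m4 = 0 | stopped
Reachable graph of Q (5 states):
  n0 = rec X. b.c.a.(c.0 + (X + 0)) | ··b··> n1
  n1 = c.a.(c.0 + ((rec X. b.c.a.(c.0 + (X + 0))) + 0)) | ··c··> n2
  n2 = a.(c.0 + ((rec X. b.c.a.(c.0 + (X + 0))) + 0)) | ··a··> n3
  n3 = c.0 + ((rec X. b.c.a.(c.0 + (X + 0))) + 0) | ··b··> n1, ··c··> n4
  n4 = 0 | stopped
Coarsest stable partition (strong bisimilarity classes):
  B0 = {m0, n0}
  B1 = {m1, n1}
  B2 = {m2, n2}
  B3 = {m3, n3}
  B4 = {m4, n4}
m0 ∈ B0, n0 ∈ B0 → same block

P ~ Q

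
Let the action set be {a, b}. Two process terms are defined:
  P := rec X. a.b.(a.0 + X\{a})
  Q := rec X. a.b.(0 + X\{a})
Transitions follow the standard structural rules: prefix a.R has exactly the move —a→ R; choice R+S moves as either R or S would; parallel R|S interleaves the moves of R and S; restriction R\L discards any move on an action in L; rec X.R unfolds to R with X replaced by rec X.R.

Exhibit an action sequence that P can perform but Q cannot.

aba

P's transition system — 4 states:
  u0 = rec X. a.b.(a.0 + X\{a}) → --a--▸ u1
  u1 = b.(a.0 + (rec X. a.b.(a.0 + X\{a}))\{a}) → --b--▸ u2
  u2 = a.0 + (rec X. a.b.(a.0 + X\{a}))\{a} → --a--▸ u3
  u3 = 0 → ∅
Q's transition system — 3 states:
  v0 = rec X. a.b.(0 + X\{a}) → --a--▸ v1
  v1 = b.(0 + (rec X. a.b.(0 + X\{a}))\{a}) → --b--▸ v2
  v2 = 0 + (rec X. a.b.(0 + X\{a}))\{a} → ∅
Run σ = ⟨aba⟩ on P: start {u0}
  after a @ step 1: {u1}
  after b @ step 2: {u2}
  after a @ step 3: {u3}
  — P admits the full trace.
Run σ = ⟨aba⟩ on Q: start {v0}
  after a @ step 1: {v1}
  after b @ step 2: {v2}
  after a @ step 3: no successor for Q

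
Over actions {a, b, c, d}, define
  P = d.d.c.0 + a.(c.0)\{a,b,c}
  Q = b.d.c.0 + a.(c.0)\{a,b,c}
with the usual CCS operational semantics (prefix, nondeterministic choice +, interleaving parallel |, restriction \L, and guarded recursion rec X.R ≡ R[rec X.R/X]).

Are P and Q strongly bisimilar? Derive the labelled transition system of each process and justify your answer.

P's transition system — 5 states:
  u0 = d.d.c.0 + a.(c.0)\{a,b,c} → -a-> u1, -d-> u2
  u1 = (c.0)\{a,b,c} → stopped
  u2 = d.c.0 → -d-> u3
  u3 = c.0 → -c-> u4
  u4 = 0 → stopped
Q's transition system — 5 states:
  v0 = b.d.c.0 + a.(c.0)\{a,b,c} → -a-> v1, -b-> v2
  v1 = (c.0)\{a,b,c} → stopped
  v2 = d.c.0 → -d-> v3
  v3 = c.0 → -c-> v4
  v4 = 0 → stopped
Partition-refinement fixed point:
  B0 = {u0}
  B1 = {u2, v2}
  B2 = {u3, v3}
  B3 = {u1, u4, v1, v4}
  B4 = {v0}
u0 ∈ B0, v0 ∈ B4 → different blocks

NO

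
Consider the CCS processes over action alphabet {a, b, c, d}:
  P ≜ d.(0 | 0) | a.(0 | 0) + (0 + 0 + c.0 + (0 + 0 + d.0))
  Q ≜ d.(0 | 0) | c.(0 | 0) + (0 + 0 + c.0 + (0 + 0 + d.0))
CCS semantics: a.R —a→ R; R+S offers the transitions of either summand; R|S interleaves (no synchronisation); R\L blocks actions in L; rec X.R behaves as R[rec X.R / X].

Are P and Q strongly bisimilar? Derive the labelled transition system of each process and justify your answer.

LTS(P): 5 reachable states
  m0 = d.(0 | 0) | a.(0 | 0) + (0 + 0 + c.0 + (0 + 0 + d.0)) ⊢ —a→ m1, —c→ m2, —d→ m2, —d→ m3
  m1 = d.(0 | 0) | (0 | 0) ⊢ —d→ m4
  m2 = 0 ⊢ deadlocked
  m3 = 0 | 0 | a.(0 | 0) ⊢ —a→ m4
  m4 = 0 | 0 | (0 | 0) ⊢ deadlocked
LTS(Q): 5 reachable states
  n0 = d.(0 | 0) | c.(0 | 0) + (0 + 0 + c.0 + (0 + 0 + d.0)) ⊢ —c→ n1, —c→ n2, —d→ n1, —d→ n3
  n1 = 0 ⊢ deadlocked
  n2 = d.(0 | 0) | (0 | 0) ⊢ —d→ n4
  n3 = 0 | 0 | c.(0 | 0) ⊢ —c→ n4
  n4 = 0 | 0 | (0 | 0) ⊢ deadlocked
Bisimilarity quotient blocks:
  B0 = {m0}
  B1 = {m1, n2}
  B2 = {m2, m4, n1, n4}
  B3 = {m3}
  B4 = {n0}
  B5 = {n3}
m0 ∈ B0, n0 ∈ B4 → different blocks

NO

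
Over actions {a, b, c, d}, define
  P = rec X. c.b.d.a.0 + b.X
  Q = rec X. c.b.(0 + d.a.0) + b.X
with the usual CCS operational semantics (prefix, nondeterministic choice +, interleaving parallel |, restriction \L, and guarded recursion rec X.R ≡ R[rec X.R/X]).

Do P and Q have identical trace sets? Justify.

LTS(P): 5 reachable states
  p0 = rec X. c.b.d.a.0 + b.X | ··b··> p0, ··c··> p1
  p1 = b.d.a.0 | ··b··> p2
  p2 = d.a.0 | ··d··> p3
  p3 = a.0 | ··a··> p4
  p4 = 0 | ·
LTS(Q): 5 reachable states
  q0 = rec X. c.b.(0 + d.a.0) + b.X | ··b··> q0, ··c··> q1
  q1 = b.(0 + d.a.0) | ··b··> q2
  q2 = 0 + d.a.0 | ··d··> q3
  q3 = a.0 | ··a··> q4
  q4 = 0 | ·
Coarsest stable partition (strong bisimilarity classes):
  B0 = {p0, q0}
  B1 = {p1, q1}
  B2 = {p2, q2}
  B3 = {p3, q3}
  B4 = {p4, q4}
p0 ∈ B0, q0 ∈ B0 → same block
Bisimilar ⇒ trace-equivalent.

traces(P) = traces(Q)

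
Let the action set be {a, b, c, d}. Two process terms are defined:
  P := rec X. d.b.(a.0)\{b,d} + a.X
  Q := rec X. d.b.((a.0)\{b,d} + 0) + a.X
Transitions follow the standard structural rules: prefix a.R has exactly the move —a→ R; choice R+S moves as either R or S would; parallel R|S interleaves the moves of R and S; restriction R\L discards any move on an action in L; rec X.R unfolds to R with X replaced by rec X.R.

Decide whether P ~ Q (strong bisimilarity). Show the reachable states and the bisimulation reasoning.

P's transition system — 4 states:
  s0 = rec X. d.b.(a.0)\{b,d} + a.X :: —a→ s0, —d→ s1
  s1 = b.(a.0)\{b,d} :: —b→ s2
  s2 = (a.0)\{b,d} :: —a→ s3
  s3 = 0\{b,d} :: stopped
Q's transition system — 4 states:
  t0 = rec X. d.b.((a.0)\{b,d} + 0) + a.X :: —a→ t0, —d→ t1
  t1 = b.((a.0)\{b,d} + 0) :: —b→ t2
  t2 = (a.0)\{b,d} + 0 :: —a→ t3
  t3 = 0\{b,d} :: stopped
Coarsest stable partition (strong bisimilarity classes):
  B0 = {s0, t0}
  B1 = {s1, t1}
  B2 = {s2, t2}
  B3 = {s3, t3}
s0 ∈ B0, t0 ∈ B0 → same block

bisimilar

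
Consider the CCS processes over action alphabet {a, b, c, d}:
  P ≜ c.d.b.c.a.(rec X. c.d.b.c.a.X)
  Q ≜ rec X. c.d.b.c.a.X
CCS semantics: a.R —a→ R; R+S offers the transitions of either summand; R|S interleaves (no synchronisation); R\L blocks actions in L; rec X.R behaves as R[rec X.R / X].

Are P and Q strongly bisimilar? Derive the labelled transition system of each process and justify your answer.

LTS(P): 6 reachable states
  p0 = c.d.b.c.a.(rec X. c.d.b.c.a.X) | --c--▸ p1
  p1 = d.b.c.a.(rec X. c.d.b.c.a.X) | --d--▸ p2
  p2 = b.c.a.(rec X. c.d.b.c.a.X) | --b--▸ p3
  p3 = c.a.(rec X. c.d.b.c.a.X) | --c--▸ p4
  p4 = a.(rec X. c.d.b.c.a.X) | --a--▸ p5
  p5 = rec X. c.d.b.c.a.X | --c--▸ p1
LTS(Q): 5 reachable states
  q0 = rec X. c.d.b.c.a.X | --c--▸ q1
  q1 = d.b.c.a.(rec X. c.d.b.c.a.X) | --d--▸ q2
  q2 = b.c.a.(rec X. c.d.b.c.a.X) | --b--▸ q3
  q3 = c.a.(rec X. c.d.b.c.a.X) | --c--▸ q4
  q4 = a.(rec X. c.d.b.c.a.X) | --a--▸ q0
Coarsest stable partition (strong bisimilarity classes):
  B0 = {p0, p5, q0}
  B1 = {p1, q1}
  B2 = {p2, q2}
  B3 = {p3, q3}
  B4 = {p4, q4}
p0 ∈ B0, q0 ∈ B0 → same block

P ~ Q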